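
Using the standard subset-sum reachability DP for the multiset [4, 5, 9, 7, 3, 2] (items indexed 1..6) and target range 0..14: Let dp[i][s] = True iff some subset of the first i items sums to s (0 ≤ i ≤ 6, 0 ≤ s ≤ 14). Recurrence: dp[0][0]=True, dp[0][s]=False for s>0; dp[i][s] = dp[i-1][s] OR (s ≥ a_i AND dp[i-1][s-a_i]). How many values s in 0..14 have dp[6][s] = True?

i\s   0   1   2   3   4   5   6   7   8   9  10  11  12  13  14
  0   T   F   F   F   F   F   F   F   F   F   F   F   F   F   F
  1   T   F   F   F   T   F   F   F   F   F   F   F   F   F   F
  2   T   F   F   F   T   T   F   F   F   T   F   F   F   F   F
  3   T   F   F   F   T   T   F   F   F   T   F   F   F   T   T
  4   T   F   F   F   T   T   F   T   F   T   F   T   T   T   T
  5   T   F   F   T   T   T   F   T   T   T   T   T   T   T   T
  6   T   F   T   T   T   T   T   T   T   T   T   T   T   T   T

14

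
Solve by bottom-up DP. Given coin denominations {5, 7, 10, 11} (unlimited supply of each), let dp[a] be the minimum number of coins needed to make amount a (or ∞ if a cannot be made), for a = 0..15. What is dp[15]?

2

 a  0  1  2  3  4  5  6  7  8  9 10 11 12 13 14 15
dp  0  -  -  -  -  1  -  1  -  -  1  1  2  -  2  2
(- denotes ∞ / unreachable)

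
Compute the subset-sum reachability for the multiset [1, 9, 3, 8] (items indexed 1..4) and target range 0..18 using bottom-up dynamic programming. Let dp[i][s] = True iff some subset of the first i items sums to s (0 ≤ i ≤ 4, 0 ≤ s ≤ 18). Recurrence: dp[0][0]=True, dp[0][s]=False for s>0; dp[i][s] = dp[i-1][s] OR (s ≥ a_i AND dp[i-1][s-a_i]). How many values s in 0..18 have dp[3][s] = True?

i\s   0   1   2   3   4   5   6   7   8   9  10  11  12  13  14  15  16  17  18
  0   T   F   F   F   F   F   F   F   F   F   F   F   F   F   F   F   F   F   F
  1   T   T   F   F   F   F   F   F   F   F   F   F   F   F   F   F   F   F   F
  2   T   T   F   F   F   F   F   F   F   T   T   F   F   F   F   F   F   F   F
  3   T   T   F   T   T   F   F   F   F   T   T   F   T   T   F   F   F   F   F
  4   T   T   F   T   T   F   F   F   T   T   T   T   T   T   F   F   F   T   T

8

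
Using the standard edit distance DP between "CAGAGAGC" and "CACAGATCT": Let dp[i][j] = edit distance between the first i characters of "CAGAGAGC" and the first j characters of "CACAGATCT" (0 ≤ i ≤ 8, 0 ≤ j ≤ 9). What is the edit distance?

   ''  C  A  C  A  G  A  T  C  T
''  0  1  2  3  4  5  6  7  8  9
 C  1  0  1  2  3  4  5  6  7  8
 A  2  1  0  1  2  3  4  5  6  7
 G  3  2  1  1  2  2  3  4  5  6
 A  4  3  2  2  1  2  2  3  4  5
 G  5  4  3  3  2  1  2  3  4  5
 A  6  5  4  4  3  2  1  2  3  4
 G  7  6  5  5  4  3  2  2  3  4
 C  8  7  6  5  5  4  3  3  2  3

3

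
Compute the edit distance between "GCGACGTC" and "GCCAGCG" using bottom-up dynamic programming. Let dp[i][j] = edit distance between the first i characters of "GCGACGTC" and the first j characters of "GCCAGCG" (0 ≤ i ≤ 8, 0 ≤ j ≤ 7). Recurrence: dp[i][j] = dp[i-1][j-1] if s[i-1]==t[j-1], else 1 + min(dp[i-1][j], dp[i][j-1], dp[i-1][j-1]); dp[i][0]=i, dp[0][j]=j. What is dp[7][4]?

   ''  G  C  C  A  G  C  G
''  0  1  2  3  4  5  6  7
 G  1  0  1  2  3  4  5  6
 C  2  1  0  1  2  3  4  5
 G  3  2  1  1  2  2  3  4
 A  4  3  2  2  1  2  3  4
 C  5  4  3  2  2  2  2  3
 G  6  5  4  3  3  2  3  2
 T  7  6  5  4  4  3  3  3
 C  8  7  6  5  5  4  3  4

4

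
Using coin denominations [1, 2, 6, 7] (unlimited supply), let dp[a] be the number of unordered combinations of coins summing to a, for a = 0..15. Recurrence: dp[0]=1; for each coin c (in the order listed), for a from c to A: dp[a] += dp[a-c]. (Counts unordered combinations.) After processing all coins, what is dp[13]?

after  coin     0     1     2     3     4     5     6     7     8     9    10    11    12    13    14    15
          1     1     1     1     1     1     1     1     1     1     1     1     1     1     1     1     1
          2     1     1     2     2     3     3     4     4     5     5     6     6     7     7     8     8
          6     1     1     2     2     3     3     5     5     7     7     9     9    12    12    15    15
          7     1     1     2     2     3     3     5     6     8     9    11    12    15    17    21    23

17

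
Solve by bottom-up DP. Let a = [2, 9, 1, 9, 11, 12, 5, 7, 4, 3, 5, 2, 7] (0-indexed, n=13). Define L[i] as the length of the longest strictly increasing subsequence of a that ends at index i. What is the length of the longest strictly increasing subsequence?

   i    0    1    2    3    4    5    6    7    8    9   10   11   12
a[i]    2    9    1    9   11   12    5    7    4    3    5    2    7
L[i]    1    2    1    2    3    4    2    3    2    2    3    2    4

4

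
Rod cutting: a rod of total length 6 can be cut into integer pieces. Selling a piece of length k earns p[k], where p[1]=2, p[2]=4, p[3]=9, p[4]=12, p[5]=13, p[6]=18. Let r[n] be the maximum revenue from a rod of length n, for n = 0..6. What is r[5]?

   n    0    1    2    3    4    5    6
r[n]    0    2    4    9   12   14   18

14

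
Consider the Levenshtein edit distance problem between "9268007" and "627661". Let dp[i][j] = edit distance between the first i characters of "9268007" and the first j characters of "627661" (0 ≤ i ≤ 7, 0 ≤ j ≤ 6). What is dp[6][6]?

5

   ''  6  2  7  6  6  1
''  0  1  2  3  4  5  6
 9  1  1  2  3  4  5  6
 2  2  2  1  2  3  4  5
 6  3  2  2  2  2  3  4
 8  4  3  3  3  3  3  4
 0  5  4  4  4  4  4  4
 0  6  5  5  5  5  5  5
 7  7  6  6  5  6  6  6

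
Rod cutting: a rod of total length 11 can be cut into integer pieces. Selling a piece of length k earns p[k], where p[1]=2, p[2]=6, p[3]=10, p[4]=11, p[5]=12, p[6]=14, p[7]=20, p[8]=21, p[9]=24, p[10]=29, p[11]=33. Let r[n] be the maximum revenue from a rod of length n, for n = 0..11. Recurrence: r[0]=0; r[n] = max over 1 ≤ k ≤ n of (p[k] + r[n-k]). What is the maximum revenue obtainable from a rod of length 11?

   n    0    1    2    3    4    5    6    7    8    9   10   11
r[n]    0    2    6   10   12   16   20   22   26   30   32   36

36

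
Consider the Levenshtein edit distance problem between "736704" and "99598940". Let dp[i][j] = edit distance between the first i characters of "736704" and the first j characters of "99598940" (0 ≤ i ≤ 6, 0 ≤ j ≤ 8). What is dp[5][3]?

5

   ''  9  9  5  9  8  9  4  0
''  0  1  2  3  4  5  6  7  8
 7  1  1  2  3  4  5  6  7  8
 3  2  2  2  3  4  5  6  7  8
 6  3  3  3  3  4  5  6  7  8
 7  4  4  4  4  4  5  6  7  8
 0  5  5  5  5  5  5  6  7  7
 4  6  6  6  6  6  6  6  6  7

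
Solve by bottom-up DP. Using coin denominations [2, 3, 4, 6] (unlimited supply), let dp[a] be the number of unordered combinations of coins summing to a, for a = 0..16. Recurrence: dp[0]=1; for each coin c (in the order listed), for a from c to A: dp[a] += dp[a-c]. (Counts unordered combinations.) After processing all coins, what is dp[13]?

7

after  coin     0     1     2     3     4     5     6     7     8     9    10    11    12    13    14    15    16
          2     1     0     1     0     1     0     1     0     1     0     1     0     1     0     1     0     1
          3     1     0     1     1     1     1     2     1     2     2     2     2     3     2     3     3     3
          4     1     0     1     1     2     1     3     2     4     3     5     4     7     5     8     7    10
          6     1     0     1     1     2     1     4     2     5     4     7     5    11     7    13    11    17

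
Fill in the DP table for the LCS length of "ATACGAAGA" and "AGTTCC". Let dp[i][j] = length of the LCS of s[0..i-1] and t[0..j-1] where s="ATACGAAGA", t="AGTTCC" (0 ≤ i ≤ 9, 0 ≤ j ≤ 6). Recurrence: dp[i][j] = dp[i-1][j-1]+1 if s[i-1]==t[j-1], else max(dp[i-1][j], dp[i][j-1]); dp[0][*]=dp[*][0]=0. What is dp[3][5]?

2

   ''  A  G  T  T  C  C
''  0  0  0  0  0  0  0
 A  0  1  1  1  1  1  1
 T  0  1  1  2  2  2  2
 A  0  1  1  2  2  2  2
 C  0  1  1  2  2  3  3
 G  0  1  2  2  2  3  3
 A  0  1  2  2  2  3  3
 A  0  1  2  2  2  3  3
 G  0  1  2  2  2  3  3
 A  0  1  2  2  2  3  3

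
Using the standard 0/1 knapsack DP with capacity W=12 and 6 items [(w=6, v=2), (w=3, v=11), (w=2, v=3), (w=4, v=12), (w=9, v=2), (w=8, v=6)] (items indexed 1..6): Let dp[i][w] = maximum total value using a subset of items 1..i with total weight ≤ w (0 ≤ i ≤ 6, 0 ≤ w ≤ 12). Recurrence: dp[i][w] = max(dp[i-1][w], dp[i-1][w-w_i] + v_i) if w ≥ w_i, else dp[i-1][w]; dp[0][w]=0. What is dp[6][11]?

26

i\w   0   1   2   3   4   5   6   7   8   9  10  11  12
  0   0   0   0   0   0   0   0   0   0   0   0   0   0
  1   0   0   0   0   0   0   2   2   2   2   2   2   2
  2   0   0   0  11  11  11  11  11  11  13  13  13  13
  3   0   0   3  11  11  14  14  14  14  14  14  16  16
  4   0   0   3  11  12  14  15  23  23  26  26  26  26
  5   0   0   3  11  12  14  15  23  23  26  26  26  26
  6   0   0   3  11  12  14  15  23  23  26  26  26  26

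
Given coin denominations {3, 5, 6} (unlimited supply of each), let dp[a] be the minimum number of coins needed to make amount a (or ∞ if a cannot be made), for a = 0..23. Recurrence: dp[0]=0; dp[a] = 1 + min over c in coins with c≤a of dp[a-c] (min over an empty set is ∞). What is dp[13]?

3

 a  0  1  2  3  4  5  6  7  8  9 10 11 12 13 14 15 16 17 18 19 20 21 22 23
dp  0  -  -  1  -  1  1  -  2  2  2  2  2  3  3  3  3  3  3  4  4  4  4  4
(- denotes ∞ / unreachable)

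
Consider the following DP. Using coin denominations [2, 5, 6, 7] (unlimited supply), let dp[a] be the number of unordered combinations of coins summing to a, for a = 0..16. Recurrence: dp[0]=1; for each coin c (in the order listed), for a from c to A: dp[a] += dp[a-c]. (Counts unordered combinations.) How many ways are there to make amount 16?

after  coin     0     1     2     3     4     5     6     7     8     9    10    11    12    13    14    15    16
          2     1     0     1     0     1     0     1     0     1     0     1     0     1     0     1     0     1
          5     1     0     1     0     1     1     1     1     1     1     2     1     2     1     2     2     2
          6     1     0     1     0     1     1     2     1     2     1     3     2     4     2     4     3     5
          7     1     0     1     0     1     1     2     2     2     2     3     3     5     4     6     5     7

7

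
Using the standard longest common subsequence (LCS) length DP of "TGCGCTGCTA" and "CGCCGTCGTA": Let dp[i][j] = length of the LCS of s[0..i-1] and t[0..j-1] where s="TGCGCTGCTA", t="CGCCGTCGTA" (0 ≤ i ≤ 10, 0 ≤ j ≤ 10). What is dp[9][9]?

6

   ''  C  G  C  C  G  T  C  G  T  A
''  0  0  0  0  0  0  0  0  0  0  0
 T  0  0  0  0  0  0  1  1  1  1  1
 G  0  0  1  1  1  1  1  1  2  2  2
 C  0  1  1  2  2  2  2  2  2  2  2
 G  0  1  2  2  2  3  3  3  3  3  3
 C  0  1  2  3  3  3  3  4  4  4  4
 T  0  1  2  3  3  3  4  4  4  5  5
 G  0  1  2  3  3  4  4  4  5  5  5
 C  0  1  2  3  4  4  4  5  5  5  5
 T  0  1  2  3  4  4  5  5  5  6  6
 A  0  1  2  3  4  4  5  5  5  6  7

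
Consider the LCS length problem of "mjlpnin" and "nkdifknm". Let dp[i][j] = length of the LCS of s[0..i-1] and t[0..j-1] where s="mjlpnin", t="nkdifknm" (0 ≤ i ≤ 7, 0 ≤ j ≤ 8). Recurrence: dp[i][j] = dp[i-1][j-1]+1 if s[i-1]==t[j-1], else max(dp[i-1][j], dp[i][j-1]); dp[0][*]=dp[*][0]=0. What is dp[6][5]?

   ''  n  k  d  i  f  k  n  m
''  0  0  0  0  0  0  0  0  0
 m  0  0  0  0  0  0  0  0  1
 j  0  0  0  0  0  0  0  0  1
 l  0  0  0  0  0  0  0  0  1
 p  0  0  0  0  0  0  0  0  1
 n  0  1  1  1  1  1  1  1  1
 i  0  1  1  1  2  2  2  2  2
 n  0  1  1  1  2  2  2  3  3

2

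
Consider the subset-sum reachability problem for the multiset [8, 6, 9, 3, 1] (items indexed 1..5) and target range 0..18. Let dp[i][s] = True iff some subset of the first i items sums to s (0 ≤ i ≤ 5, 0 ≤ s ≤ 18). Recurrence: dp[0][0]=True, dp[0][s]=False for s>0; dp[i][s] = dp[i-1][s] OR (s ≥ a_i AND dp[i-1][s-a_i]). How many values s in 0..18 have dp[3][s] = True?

i\s   0   1   2   3   4   5   6   7   8   9  10  11  12  13  14  15  16  17  18
  0   T   F   F   F   F   F   F   F   F   F   F   F   F   F   F   F   F   F   F
  1   T   F   F   F   F   F   F   F   T   F   F   F   F   F   F   F   F   F   F
  2   T   F   F   F   F   F   T   F   T   F   F   F   F   F   T   F   F   F   F
  3   T   F   F   F   F   F   T   F   T   T   F   F   F   F   T   T   F   T   F
  4   T   F   F   T   F   F   T   F   T   T   F   T   T   F   T   T   F   T   T
  5   T   T   F   T   T   F   T   T   T   T   T   T   T   T   T   T   T   T   T

7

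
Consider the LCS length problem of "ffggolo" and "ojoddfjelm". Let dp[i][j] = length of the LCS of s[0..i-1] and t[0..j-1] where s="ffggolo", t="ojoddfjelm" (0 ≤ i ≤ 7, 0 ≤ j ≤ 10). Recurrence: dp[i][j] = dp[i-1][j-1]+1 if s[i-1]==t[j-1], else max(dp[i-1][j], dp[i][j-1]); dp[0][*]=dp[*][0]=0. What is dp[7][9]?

   ''  o  j  o  d  d  f  j  e  l  m
''  0  0  0  0  0  0  0  0  0  0  0
 f  0  0  0  0  0  0  1  1  1  1  1
 f  0  0  0  0  0  0  1  1  1  1  1
 g  0  0  0  0  0  0  1  1  1  1  1
 g  0  0  0  0  0  0  1  1  1  1  1
 o  0  1  1  1  1  1  1  1  1  1  1
 l  0  1  1  1  1  1  1  1  1  2  2
 o  0  1  1  2  2  2  2  2  2  2  2

2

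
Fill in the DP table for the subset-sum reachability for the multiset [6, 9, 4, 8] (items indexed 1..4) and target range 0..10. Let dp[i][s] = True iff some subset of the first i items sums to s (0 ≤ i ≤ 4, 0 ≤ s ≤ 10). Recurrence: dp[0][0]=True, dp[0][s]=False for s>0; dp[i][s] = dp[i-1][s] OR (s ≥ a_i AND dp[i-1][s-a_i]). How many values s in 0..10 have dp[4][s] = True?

6

i\s   0   1   2   3   4   5   6   7   8   9  10
  0   T   F   F   F   F   F   F   F   F   F   F
  1   T   F   F   F   F   F   T   F   F   F   F
  2   T   F   F   F   F   F   T   F   F   T   F
  3   T   F   F   F   T   F   T   F   F   T   T
  4   T   F   F   F   T   F   T   F   T   T   T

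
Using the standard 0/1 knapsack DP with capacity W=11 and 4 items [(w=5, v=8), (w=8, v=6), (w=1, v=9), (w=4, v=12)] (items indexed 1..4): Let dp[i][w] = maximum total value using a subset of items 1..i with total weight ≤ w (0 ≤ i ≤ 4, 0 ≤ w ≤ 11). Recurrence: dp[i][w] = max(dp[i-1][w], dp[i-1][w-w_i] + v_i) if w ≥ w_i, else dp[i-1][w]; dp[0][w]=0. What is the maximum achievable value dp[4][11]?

i\w   0   1   2   3   4   5   6   7   8   9  10  11
  0   0   0   0   0   0   0   0   0   0   0   0   0
  1   0   0   0   0   0   8   8   8   8   8   8   8
  2   0   0   0   0   0   8   8   8   8   8   8   8
  3   0   9   9   9   9   9  17  17  17  17  17  17
  4   0   9   9   9  12  21  21  21  21  21  29  29

29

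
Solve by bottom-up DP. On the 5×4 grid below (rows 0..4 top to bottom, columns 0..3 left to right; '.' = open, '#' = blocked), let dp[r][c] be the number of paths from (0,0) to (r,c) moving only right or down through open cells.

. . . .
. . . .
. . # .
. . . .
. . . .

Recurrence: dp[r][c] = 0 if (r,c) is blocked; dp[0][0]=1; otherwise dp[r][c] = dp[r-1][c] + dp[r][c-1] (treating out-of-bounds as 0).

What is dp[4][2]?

9

r\c   0   1   2   3
  0   1   1   1   1
  1   1   2   3   4
  2   1   3   0   4
  3   1   4   4   8
  4   1   5   9  17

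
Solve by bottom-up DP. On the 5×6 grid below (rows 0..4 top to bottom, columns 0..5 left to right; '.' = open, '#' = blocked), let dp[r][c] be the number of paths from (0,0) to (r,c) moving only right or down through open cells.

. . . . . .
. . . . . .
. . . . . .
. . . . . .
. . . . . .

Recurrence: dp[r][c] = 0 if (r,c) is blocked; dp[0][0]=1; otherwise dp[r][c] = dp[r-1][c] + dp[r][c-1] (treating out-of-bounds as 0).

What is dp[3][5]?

r\c   0   1   2   3   4   5
  0   1   1   1   1   1   1
  1   1   2   3   4   5   6
  2   1   3   6  10  15  21
  3   1   4  10  20  35  56
  4   1   5  15  35  70 126

56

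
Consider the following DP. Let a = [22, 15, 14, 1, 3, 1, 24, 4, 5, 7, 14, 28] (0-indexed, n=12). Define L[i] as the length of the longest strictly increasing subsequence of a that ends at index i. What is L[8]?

4

   i    0    1    2    3    4    5    6    7    8    9   10   11
a[i]   22   15   14    1    3    1   24    4    5    7   14   28
L[i]    1    1    1    1    2    1    3    3    4    5    6    7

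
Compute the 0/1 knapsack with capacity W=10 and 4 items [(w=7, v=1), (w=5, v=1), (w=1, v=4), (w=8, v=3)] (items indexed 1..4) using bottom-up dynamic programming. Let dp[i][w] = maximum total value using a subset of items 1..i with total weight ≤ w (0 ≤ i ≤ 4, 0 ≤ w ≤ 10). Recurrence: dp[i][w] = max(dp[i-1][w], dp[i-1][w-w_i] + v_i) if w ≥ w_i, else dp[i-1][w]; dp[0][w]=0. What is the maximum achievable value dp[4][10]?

7

i\w   0   1   2   3   4   5   6   7   8   9  10
  0   0   0   0   0   0   0   0   0   0   0   0
  1   0   0   0   0   0   0   0   1   1   1   1
  2   0   0   0   0   0   1   1   1   1   1   1
  3   0   4   4   4   4   4   5   5   5   5   5
  4   0   4   4   4   4   4   5   5   5   7   7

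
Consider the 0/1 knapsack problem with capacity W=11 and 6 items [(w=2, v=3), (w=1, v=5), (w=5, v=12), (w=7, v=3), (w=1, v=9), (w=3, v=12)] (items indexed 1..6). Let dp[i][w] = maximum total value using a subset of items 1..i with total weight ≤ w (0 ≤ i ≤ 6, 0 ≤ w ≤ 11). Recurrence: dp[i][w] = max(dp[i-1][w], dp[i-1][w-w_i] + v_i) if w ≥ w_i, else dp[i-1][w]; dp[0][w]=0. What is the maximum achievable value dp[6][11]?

i\w   0   1   2   3   4   5   6   7   8   9  10  11
  0   0   0   0   0   0   0   0   0   0   0   0   0
  1   0   0   3   3   3   3   3   3   3   3   3   3
  2   0   5   5   8   8   8   8   8   8   8   8   8
  3   0   5   5   8   8  12  17  17  20  20  20  20
  4   0   5   5   8   8  12  17  17  20  20  20  20
  5   0   9  14  14  17  17  21  26  26  29  29  29
  6   0   9  14  14  21  26  26  29  29  33  38  38

38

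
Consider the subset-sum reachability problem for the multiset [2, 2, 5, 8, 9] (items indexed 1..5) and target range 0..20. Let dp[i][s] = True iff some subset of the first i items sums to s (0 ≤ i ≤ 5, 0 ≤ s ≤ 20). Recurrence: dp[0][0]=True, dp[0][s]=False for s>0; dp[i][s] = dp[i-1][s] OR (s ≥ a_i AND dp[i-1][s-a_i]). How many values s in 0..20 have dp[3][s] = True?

6

i\s   0   1   2   3   4   5   6   7   8   9  10  11  12  13  14  15  16  17  18  19  20
  0   T   F   F   F   F   F   F   F   F   F   F   F   F   F   F   F   F   F   F   F   F
  1   T   F   T   F   F   F   F   F   F   F   F   F   F   F   F   F   F   F   F   F   F
  2   T   F   T   F   T   F   F   F   F   F   F   F   F   F   F   F   F   F   F   F   F
  3   T   F   T   F   T   T   F   T   F   T   F   F   F   F   F   F   F   F   F   F   F
  4   T   F   T   F   T   T   F   T   T   T   T   F   T   T   F   T   F   T   F   F   F
  5   T   F   T   F   T   T   F   T   T   T   T   T   T   T   T   T   T   T   T   T   F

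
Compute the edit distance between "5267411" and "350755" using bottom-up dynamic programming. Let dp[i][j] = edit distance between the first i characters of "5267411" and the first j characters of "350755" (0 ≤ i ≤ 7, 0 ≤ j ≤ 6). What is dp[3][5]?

   ''  3  5  0  7  5  5
''  0  1  2  3  4  5  6
 5  1  1  1  2  3  4  5
 2  2  2  2  2  3  4  5
 6  3  3  3  3  3  4  5
 7  4  4  4  4  3  4  5
 4  5  5  5  5  4  4  5
 1  6  6  6  6  5  5  5
 1  7  7  7  7  6  6  6

4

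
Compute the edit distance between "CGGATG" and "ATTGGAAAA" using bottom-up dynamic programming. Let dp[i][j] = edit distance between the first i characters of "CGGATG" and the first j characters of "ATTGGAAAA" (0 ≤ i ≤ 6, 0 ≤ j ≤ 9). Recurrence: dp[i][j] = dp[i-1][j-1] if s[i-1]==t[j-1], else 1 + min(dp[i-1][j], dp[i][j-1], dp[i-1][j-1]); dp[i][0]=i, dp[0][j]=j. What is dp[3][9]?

7

   ''  A  T  T  G  G  A  A  A  A
''  0  1  2  3  4  5  6  7  8  9
 C  1  1  2  3  4  5  6  7  8  9
 G  2  2  2  3  3  4  5  6  7  8
 G  3  3  3  3  3  3  4  5  6  7
 A  4  3  4  4  4  4  3  4  5  6
 T  5  4  3  4  5  5  4  4  5  6
 G  6  5  4  4  4  5  5  5  5  6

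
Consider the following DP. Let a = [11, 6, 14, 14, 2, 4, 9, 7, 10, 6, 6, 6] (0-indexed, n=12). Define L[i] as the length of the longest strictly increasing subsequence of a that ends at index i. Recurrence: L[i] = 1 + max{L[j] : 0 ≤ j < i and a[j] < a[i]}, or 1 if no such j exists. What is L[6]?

   i    0    1    2    3    4    5    6    7    8    9   10   11
a[i]   11    6   14   14    2    4    9    7   10    6    6    6
L[i]    1    1    2    2    1    2    3    3    4    3    3    3

3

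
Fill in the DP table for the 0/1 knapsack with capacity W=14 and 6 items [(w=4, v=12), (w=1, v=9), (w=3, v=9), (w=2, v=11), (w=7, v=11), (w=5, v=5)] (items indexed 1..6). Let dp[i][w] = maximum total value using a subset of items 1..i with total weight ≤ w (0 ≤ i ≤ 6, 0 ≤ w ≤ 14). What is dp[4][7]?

32

i\w   0   1   2   3   4   5   6   7   8   9  10  11  12  13  14
  0   0   0   0   0   0   0   0   0   0   0   0   0   0   0   0
  1   0   0   0   0  12  12  12  12  12  12  12  12  12  12  12
  2   0   9   9   9  12  21  21  21  21  21  21  21  21  21  21
  3   0   9   9   9  18  21  21  21  30  30  30  30  30  30  30
  4   0   9  11  20  20  21  29  32  32  32  41  41  41  41  41
  5   0   9  11  20  20  21  29  32  32  32  41  41  41  41  43
  6   0   9  11  20  20  21  29  32  32  32  41  41  41  41  43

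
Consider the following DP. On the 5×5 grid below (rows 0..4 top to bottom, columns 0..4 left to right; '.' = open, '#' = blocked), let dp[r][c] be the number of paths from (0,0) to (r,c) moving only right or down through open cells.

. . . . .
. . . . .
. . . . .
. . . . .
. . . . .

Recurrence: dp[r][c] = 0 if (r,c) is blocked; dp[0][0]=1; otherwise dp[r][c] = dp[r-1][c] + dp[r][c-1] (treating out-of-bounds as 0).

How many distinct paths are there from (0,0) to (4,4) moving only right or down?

r\c   0   1   2   3   4
  0   1   1   1   1   1
  1   1   2   3   4   5
  2   1   3   6  10  15
  3   1   4  10  20  35
  4   1   5  15  35  70

70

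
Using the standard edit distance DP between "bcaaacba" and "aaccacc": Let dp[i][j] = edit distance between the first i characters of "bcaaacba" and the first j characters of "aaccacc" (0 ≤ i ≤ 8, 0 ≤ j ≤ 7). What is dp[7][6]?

5

   ''  a  a  c  c  a  c  c
''  0  1  2  3  4  5  6  7
 b  1  1  2  3  4  5  6  7
 c  2  2  2  2  3  4  5  6
 a  3  2  2  3  3  3  4  5
 a  4  3  2  3  4  3  4  5
 a  5  4  3  3  4  4  4  5
 c  6  5  4  3  3  4  4  4
 b  7  6  5  4  4  4  5  5
 a  8  7  6  5  5  4  5  6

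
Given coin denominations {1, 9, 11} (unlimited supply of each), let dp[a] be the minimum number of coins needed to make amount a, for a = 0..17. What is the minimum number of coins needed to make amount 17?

 a  0  1  2  3  4  5  6  7  8  9 10 11 12 13 14 15 16 17
dp  0  1  2  3  4  5  6  7  8  1  2  1  2  3  4  5  6  7

7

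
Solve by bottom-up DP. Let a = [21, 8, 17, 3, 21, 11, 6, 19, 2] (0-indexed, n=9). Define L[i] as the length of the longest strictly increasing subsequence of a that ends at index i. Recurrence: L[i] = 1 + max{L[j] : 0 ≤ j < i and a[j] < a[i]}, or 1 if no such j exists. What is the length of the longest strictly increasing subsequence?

   i    0    1    2    3    4    5    6    7    8
a[i]   21    8   17    3   21   11    6   19    2
L[i]    1    1    2    1    3    2    2    3    1

3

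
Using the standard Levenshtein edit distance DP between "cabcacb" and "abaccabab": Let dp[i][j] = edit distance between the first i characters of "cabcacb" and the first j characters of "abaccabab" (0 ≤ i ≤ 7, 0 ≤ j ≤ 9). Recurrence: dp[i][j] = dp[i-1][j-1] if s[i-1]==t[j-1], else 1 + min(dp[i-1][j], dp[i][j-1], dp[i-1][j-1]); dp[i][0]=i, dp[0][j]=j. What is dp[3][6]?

   ''  a  b  a  c  c  a  b  a  b
''  0  1  2  3  4  5  6  7  8  9
 c  1  1  2  3  3  4  5  6  7  8
 a  2  1  2  2  3  4  4  5  6  7
 b  3  2  1  2  3  4  5  4  5  6
 c  4  3  2  2  2  3  4  5  5  6
 a  5  4  3  2  3  3  3  4  5  6
 c  6  5  4  3  2  3  4  4  5  6
 b  7  6  5  4  3  3  4  4  5  5

5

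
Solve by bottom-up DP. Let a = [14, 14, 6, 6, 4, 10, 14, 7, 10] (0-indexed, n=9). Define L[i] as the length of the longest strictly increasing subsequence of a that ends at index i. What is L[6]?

   i    0    1    2    3    4    5    6    7    8
a[i]   14   14    6    6    4   10   14    7   10
L[i]    1    1    1    1    1    2    3    2    3

3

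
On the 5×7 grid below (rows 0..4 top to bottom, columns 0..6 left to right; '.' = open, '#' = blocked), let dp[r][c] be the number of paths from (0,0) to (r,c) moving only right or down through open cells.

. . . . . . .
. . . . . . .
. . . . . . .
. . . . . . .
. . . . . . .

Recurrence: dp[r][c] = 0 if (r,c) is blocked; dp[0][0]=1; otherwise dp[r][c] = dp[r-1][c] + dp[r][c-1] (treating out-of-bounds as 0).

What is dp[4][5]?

126

r\c   0   1   2   3   4   5   6
  0   1   1   1   1   1   1   1
  1   1   2   3   4   5   6   7
  2   1   3   6  10  15  21  28
  3   1   4  10  20  35  56  84
  4   1   5  15  35  70 126 210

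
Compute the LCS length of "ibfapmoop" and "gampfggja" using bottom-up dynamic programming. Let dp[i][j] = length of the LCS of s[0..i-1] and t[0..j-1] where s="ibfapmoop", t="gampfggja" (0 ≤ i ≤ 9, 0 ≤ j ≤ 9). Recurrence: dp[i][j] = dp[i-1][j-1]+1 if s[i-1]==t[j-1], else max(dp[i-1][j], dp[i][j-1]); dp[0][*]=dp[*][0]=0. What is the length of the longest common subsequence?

   ''  g  a  m  p  f  g  g  j  a
''  0  0  0  0  0  0  0  0  0  0
 i  0  0  0  0  0  0  0  0  0  0
 b  0  0  0  0  0  0  0  0  0  0
 f  0  0  0  0  0  1  1  1  1  1
 a  0  0  1  1  1  1  1  1  1  2
 p  0  0  1  1  2  2  2  2  2  2
 m  0  0  1  2  2  2  2  2  2  2
 o  0  0  1  2  2  2  2  2  2  2
 o  0  0  1  2  2  2  2  2  2  2
 p  0  0  1  2  3  3  3  3  3  3

3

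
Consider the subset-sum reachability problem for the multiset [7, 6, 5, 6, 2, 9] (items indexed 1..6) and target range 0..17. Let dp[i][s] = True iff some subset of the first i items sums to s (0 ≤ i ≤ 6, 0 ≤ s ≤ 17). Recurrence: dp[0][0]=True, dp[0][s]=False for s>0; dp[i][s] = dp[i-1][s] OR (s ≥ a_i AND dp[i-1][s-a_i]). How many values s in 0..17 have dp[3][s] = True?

7

i\s   0   1   2   3   4   5   6   7   8   9  10  11  12  13  14  15  16  17
  0   T   F   F   F   F   F   F   F   F   F   F   F   F   F   F   F   F   F
  1   T   F   F   F   F   F   F   T   F   F   F   F   F   F   F   F   F   F
  2   T   F   F   F   F   F   T   T   F   F   F   F   F   T   F   F   F   F
  3   T   F   F   F   F   T   T   T   F   F   F   T   T   T   F   F   F   F
  4   T   F   F   F   F   T   T   T   F   F   F   T   T   T   F   F   F   T
  5   T   F   T   F   F   T   T   T   T   T   F   T   T   T   T   T   F   T
  6   T   F   T   F   F   T   T   T   T   T   F   T   T   T   T   T   T   T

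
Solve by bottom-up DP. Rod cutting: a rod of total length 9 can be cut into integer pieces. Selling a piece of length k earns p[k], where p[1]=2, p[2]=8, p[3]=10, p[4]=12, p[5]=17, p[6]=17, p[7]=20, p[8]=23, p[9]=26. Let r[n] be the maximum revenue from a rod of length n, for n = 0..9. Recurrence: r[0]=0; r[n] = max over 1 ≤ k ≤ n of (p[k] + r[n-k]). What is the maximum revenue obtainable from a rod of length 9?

34

   n    0    1    2    3    4    5    6    7    8    9
r[n]    0    2    8   10   16   18   24   26   32   34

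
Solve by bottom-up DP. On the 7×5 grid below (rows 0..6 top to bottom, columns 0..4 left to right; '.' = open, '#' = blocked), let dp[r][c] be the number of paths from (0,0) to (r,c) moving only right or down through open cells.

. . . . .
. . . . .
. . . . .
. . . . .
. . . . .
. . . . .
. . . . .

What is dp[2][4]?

r\c   0   1   2   3   4
  0   1   1   1   1   1
  1   1   2   3   4   5
  2   1   3   6  10  15
  3   1   4  10  20  35
  4   1   5  15  35  70
  5   1   6  21  56 126
  6   1   7  28  84 210

15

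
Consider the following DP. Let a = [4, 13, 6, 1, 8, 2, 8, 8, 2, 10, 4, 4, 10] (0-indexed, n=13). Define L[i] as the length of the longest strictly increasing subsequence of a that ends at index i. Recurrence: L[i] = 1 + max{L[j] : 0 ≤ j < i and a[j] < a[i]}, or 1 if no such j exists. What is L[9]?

   i    0    1    2    3    4    5    6    7    8    9   10   11   12
a[i]    4   13    6    1    8    2    8    8    2   10    4    4   10
L[i]    1    2    2    1    3    2    3    3    2    4    3    3    4

4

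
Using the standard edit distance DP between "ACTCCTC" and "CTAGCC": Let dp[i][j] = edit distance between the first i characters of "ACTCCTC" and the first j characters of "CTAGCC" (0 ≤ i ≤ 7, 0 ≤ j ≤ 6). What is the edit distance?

4

   ''  C  T  A  G  C  C
''  0  1  2  3  4  5  6
 A  1  1  2  2  3  4  5
 C  2  1  2  3  3  3  4
 T  3  2  1  2  3  4  4
 C  4  3  2  2  3  3  4
 C  5  4  3  3  3  3  3
 T  6  5  4  4  4  4  4
 C  7  6  5  5  5  4  4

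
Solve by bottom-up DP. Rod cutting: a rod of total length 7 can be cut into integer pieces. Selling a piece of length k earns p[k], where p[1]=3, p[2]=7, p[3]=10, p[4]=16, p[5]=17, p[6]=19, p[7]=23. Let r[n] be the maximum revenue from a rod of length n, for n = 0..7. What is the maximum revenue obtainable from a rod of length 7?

   n    0    1    2    3    4    5    6    7
r[n]    0    3    7   10   16   19   23   26

26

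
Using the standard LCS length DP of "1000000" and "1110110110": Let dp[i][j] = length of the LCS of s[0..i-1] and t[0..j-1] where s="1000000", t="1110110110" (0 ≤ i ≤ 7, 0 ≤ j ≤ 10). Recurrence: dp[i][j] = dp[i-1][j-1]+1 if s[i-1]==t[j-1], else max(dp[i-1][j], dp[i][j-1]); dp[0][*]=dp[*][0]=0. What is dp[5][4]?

2

   ''  1  1  1  0  1  1  0  1  1  0
''  0  0  0  0  0  0  0  0  0  0  0
 1  0  1  1  1  1  1  1  1  1  1  1
 0  0  1  1  1  2  2  2  2  2  2  2
 0  0  1  1  1  2  2  2  3  3  3  3
 0  0  1  1  1  2  2  2  3  3  3  4
 0  0  1  1  1  2  2  2  3  3  3  4
 0  0  1  1  1  2  2  2  3  3  3  4
 0  0  1  1  1  2  2  2  3  3  3  4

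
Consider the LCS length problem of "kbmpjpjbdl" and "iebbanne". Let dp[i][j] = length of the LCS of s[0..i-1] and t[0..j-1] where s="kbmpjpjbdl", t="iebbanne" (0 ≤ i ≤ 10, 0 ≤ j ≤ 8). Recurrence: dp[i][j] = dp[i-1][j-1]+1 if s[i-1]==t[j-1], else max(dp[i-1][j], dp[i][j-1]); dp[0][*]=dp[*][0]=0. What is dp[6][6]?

   ''  i  e  b  b  a  n  n  e
''  0  0  0  0  0  0  0  0  0
 k  0  0  0  0  0  0  0  0  0
 b  0  0  0  1  1  1  1  1  1
 m  0  0  0  1  1  1  1  1  1
 p  0  0  0  1  1  1  1  1  1
 j  0  0  0  1  1  1  1  1  1
 p  0  0  0  1  1  1  1  1  1
 j  0  0  0  1  1  1  1  1  1
 b  0  0  0  1  2  2  2  2  2
 d  0  0  0  1  2  2  2  2  2
 l  0  0  0  1  2  2  2  2  2

1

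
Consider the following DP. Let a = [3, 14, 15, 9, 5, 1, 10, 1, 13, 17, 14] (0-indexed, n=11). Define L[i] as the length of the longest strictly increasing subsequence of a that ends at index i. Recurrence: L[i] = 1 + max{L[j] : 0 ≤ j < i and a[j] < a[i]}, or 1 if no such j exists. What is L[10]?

   i    0    1    2    3    4    5    6    7    8    9   10
a[i]    3   14   15    9    5    1   10    1   13   17   14
L[i]    1    2    3    2    2    1    3    1    4    5    5

5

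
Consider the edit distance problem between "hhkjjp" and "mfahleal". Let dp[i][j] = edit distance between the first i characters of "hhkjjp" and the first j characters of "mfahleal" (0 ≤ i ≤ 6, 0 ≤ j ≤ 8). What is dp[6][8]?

   ''  m  f  a  h  l  e  a  l
''  0  1  2  3  4  5  6  7  8
 h  1  1  2  3  3  4  5  6  7
 h  2  2  2  3  3  4  5  6  7
 k  3  3  3  3  4  4  5  6  7
 j  4  4  4  4  4  5  5  6  7
 j  5  5  5  5  5  5  6  6  7
 p  6  6  6  6  6  6  6  7  7

7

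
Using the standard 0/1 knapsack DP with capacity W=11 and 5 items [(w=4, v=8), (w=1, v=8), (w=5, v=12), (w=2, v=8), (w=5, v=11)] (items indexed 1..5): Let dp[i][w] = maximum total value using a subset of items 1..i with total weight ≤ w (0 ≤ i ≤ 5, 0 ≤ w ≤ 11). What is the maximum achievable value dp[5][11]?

31

i\w   0   1   2   3   4   5   6   7   8   9  10  11
  0   0   0   0   0   0   0   0   0   0   0   0   0
  1   0   0   0   0   8   8   8   8   8   8   8   8
  2   0   8   8   8   8  16  16  16  16  16  16  16
  3   0   8   8   8   8  16  20  20  20  20  28  28
  4   0   8   8  16  16  16  20  24  28  28  28  28
  5   0   8   8  16  16  16  20  24  28  28  28  31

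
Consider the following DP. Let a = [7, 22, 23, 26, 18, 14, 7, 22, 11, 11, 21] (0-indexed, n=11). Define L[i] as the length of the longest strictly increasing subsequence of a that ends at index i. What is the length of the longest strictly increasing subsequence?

4

   i    0    1    2    3    4    5    6    7    8    9   10
a[i]    7   22   23   26   18   14    7   22   11   11   21
L[i]    1    2    3    4    2    2    1    3    2    2    3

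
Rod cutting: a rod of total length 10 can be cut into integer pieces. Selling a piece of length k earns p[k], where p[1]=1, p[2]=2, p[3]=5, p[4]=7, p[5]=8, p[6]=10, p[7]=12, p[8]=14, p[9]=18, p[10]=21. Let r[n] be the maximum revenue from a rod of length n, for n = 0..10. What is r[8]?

14

   n    0    1    2    3    4    5    6    7    8    9   10
r[n]    0    1    2    5    7    8   10   12   14   18   21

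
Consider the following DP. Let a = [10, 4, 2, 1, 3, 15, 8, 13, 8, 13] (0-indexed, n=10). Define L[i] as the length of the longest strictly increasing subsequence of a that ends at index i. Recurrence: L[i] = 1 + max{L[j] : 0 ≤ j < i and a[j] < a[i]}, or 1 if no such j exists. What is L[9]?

   i    0    1    2    3    4    5    6    7    8    9
a[i]   10    4    2    1    3   15    8   13    8   13
L[i]    1    1    1    1    2    3    3    4    3    4

4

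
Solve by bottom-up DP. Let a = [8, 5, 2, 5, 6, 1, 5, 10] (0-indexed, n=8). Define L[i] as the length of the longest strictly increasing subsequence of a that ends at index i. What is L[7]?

   i    0    1    2    3    4    5    6    7
a[i]    8    5    2    5    6    1    5   10
L[i]    1    1    1    2    3    1    2    4

4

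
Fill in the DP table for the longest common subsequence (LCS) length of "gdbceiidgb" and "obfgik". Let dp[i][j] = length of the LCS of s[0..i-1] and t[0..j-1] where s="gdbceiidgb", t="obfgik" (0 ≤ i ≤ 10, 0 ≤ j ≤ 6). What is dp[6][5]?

   ''  o  b  f  g  i  k
''  0  0  0  0  0  0  0
 g  0  0  0  0  1  1  1
 d  0  0  0  0  1  1  1
 b  0  0  1  1  1  1  1
 c  0  0  1  1  1  1  1
 e  0  0  1  1  1  1  1
 i  0  0  1  1  1  2  2
 i  0  0  1  1  1  2  2
 d  0  0  1  1  1  2  2
 g  0  0  1  1  2  2  2
 b  0  0  1  1  2  2  2

2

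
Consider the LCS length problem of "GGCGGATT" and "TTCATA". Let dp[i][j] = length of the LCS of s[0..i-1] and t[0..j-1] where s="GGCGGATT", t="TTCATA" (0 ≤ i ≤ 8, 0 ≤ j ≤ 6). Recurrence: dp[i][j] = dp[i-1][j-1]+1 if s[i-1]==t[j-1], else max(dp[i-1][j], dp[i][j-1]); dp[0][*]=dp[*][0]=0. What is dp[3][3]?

1

   ''  T  T  C  A  T  A
''  0  0  0  0  0  0  0
 G  0  0  0  0  0  0  0
 G  0  0  0  0  0  0  0
 C  0  0  0  1  1  1  1
 G  0  0  0  1  1  1  1
 G  0  0  0  1  1  1  1
 A  0  0  0  1  2  2  2
 T  0  1  1  1  2  3  3
 T  0  1  2  2  2  3  3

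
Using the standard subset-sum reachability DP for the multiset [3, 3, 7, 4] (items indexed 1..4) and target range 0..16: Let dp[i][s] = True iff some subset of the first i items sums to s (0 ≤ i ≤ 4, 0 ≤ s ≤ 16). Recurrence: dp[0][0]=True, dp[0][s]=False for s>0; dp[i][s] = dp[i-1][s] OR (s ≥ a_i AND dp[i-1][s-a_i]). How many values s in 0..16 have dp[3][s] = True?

6

i\s   0   1   2   3   4   5   6   7   8   9  10  11  12  13  14  15  16
  0   T   F   F   F   F   F   F   F   F   F   F   F   F   F   F   F   F
  1   T   F   F   T   F   F   F   F   F   F   F   F   F   F   F   F   F
  2   T   F   F   T   F   F   T   F   F   F   F   F   F   F   F   F   F
  3   T   F   F   T   F   F   T   T   F   F   T   F   F   T   F   F   F
  4   T   F   F   T   T   F   T   T   F   F   T   T   F   T   T   F   F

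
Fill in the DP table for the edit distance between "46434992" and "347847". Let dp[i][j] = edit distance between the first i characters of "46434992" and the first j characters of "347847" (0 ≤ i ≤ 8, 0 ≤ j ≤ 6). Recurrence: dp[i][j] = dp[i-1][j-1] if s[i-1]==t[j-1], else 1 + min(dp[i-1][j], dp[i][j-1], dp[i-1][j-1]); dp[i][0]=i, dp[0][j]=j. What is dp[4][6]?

4

   ''  3  4  7  8  4  7
''  0  1  2  3  4  5  6
 4  1  1  1  2  3  4  5
 6  2  2  2  2  3  4  5
 4  3  3  2  3  3  3  4
 3  4  3  3  3  4  4  4
 4  5  4  3  4  4  4  5
 9  6  5  4  4  5  5  5
 9  7  6  5  5  5  6  6
 2  8  7  6  6  6  6  7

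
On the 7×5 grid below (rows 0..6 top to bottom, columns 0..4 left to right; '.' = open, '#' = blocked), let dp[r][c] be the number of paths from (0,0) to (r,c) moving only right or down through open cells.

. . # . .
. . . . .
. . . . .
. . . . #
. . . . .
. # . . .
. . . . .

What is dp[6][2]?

15

r\c   0   1   2   3   4
  0   1   1   0   0   0
  1   1   2   2   2   2
  2   1   3   5   7   9
  3   1   4   9  16   0
  4   1   5  14  30  30
  5   1   0  14  44  74
  6   1   1  15  59 133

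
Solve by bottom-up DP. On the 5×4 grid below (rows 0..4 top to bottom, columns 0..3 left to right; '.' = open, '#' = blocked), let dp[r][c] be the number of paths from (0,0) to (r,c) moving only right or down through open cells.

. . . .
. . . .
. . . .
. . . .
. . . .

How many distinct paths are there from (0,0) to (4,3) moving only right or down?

35

r\c   0   1   2   3
  0   1   1   1   1
  1   1   2   3   4
  2   1   3   6  10
  3   1   4  10  20
  4   1   5  15  35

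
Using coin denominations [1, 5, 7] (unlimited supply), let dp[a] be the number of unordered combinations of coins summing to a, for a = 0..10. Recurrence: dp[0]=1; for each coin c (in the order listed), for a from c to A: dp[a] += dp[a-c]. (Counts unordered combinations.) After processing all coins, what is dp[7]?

after  coin     0     1     2     3     4     5     6     7     8     9    10
          1     1     1     1     1     1     1     1     1     1     1     1
          5     1     1     1     1     1     2     2     2     2     2     3
          7     1     1     1     1     1     2     2     3     3     3     4

3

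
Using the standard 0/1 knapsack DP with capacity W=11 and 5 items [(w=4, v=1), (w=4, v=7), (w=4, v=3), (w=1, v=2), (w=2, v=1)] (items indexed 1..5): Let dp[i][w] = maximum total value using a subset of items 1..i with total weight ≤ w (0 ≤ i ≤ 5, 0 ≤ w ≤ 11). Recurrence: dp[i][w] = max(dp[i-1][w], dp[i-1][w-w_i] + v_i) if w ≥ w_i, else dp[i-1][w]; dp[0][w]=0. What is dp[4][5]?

9

i\w   0   1   2   3   4   5   6   7   8   9  10  11
  0   0   0   0   0   0   0   0   0   0   0   0   0
  1   0   0   0   0   1   1   1   1   1   1   1   1
  2   0   0   0   0   7   7   7   7   8   8   8   8
  3   0   0   0   0   7   7   7   7  10  10  10  10
  4   0   2   2   2   7   9   9   9  10  12  12  12
  5   0   2   2   3   7   9   9  10  10  12  12  13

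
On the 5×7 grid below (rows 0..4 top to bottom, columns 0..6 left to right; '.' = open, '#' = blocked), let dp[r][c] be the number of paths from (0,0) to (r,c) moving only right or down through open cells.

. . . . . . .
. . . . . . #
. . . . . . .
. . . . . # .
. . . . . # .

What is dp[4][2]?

15

r\c   0   1   2   3   4   5   6
  0   1   1   1   1   1   1   1
  1   1   2   3   4   5   6   0
  2   1   3   6  10  15  21  21
  3   1   4  10  20  35   0  21
  4   1   5  15  35  70   0  21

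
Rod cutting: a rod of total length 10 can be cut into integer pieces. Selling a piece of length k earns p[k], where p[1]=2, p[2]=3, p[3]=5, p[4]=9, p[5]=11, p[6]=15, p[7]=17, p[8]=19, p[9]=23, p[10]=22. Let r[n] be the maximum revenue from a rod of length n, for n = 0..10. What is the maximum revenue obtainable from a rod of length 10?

25

   n    0    1    2    3    4    5    6    7    8    9   10
r[n]    0    2    4    6    9   11   15   17   19   23   25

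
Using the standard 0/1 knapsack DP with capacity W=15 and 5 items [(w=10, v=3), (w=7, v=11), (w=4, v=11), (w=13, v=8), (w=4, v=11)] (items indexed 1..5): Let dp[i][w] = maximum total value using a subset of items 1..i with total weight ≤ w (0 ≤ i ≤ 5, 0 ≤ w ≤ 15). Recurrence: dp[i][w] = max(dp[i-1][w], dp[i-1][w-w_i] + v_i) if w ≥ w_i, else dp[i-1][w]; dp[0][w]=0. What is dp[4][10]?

11

i\w   0   1   2   3   4   5   6   7   8   9  10  11  12  13  14  15
  0   0   0   0   0   0   0   0   0   0   0   0   0   0   0   0   0
  1   0   0   0   0   0   0   0   0   0   0   3   3   3   3   3   3
  2   0   0   0   0   0   0   0  11  11  11  11  11  11  11  11  11
  3   0   0   0   0  11  11  11  11  11  11  11  22  22  22  22  22
  4   0   0   0   0  11  11  11  11  11  11  11  22  22  22  22  22
  5   0   0   0   0  11  11  11  11  22  22  22  22  22  22  22  33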